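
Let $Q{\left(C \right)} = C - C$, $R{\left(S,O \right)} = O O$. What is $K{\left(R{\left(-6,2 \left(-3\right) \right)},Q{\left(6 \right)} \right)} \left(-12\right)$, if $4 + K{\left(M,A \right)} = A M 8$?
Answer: $48$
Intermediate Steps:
$R{\left(S,O \right)} = O^{2}$
$Q{\left(C \right)} = 0$
$K{\left(M,A \right)} = -4 + 8 A M$ ($K{\left(M,A \right)} = -4 + A M 8 = -4 + 8 A M$)
$K{\left(R{\left(-6,2 \left(-3\right) \right)},Q{\left(6 \right)} \right)} \left(-12\right) = \left(-4 + 8 \cdot 0 \left(2 \left(-3\right)\right)^{2}\right) \left(-12\right) = \left(-4 + 8 \cdot 0 \left(-6\right)^{2}\right) \left(-12\right) = \left(-4 + 8 \cdot 0 \cdot 36\right) \left(-12\right) = \left(-4 + 0\right) \left(-12\right) = \left(-4\right) \left(-12\right) = 48$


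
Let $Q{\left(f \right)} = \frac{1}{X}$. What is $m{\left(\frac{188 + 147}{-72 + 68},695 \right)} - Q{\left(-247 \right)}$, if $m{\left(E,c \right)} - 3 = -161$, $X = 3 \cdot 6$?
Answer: $- \frac{2845}{18} \approx -158.06$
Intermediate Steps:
$X = 18$
$m{\left(E,c \right)} = -158$ ($m{\left(E,c \right)} = 3 - 161 = -158$)
$Q{\left(f \right)} = \frac{1}{18}$
$m{\left(\frac{188 + 147}{-72 + 68},695 \right)} - Q{\left(-247 \right)} = -158 - \frac{1}{18} = - \frac{2845}{18}$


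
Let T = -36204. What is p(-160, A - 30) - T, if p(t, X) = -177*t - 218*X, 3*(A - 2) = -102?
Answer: 78040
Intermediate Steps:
A = -32 (A = 2 + (⅓)*(-102) = 2 - 34 = -32)
p(t, X) = -218*X - 177*t
p(-160, A - 30) - T = (-218*(-32 - 30) - 177*(-160)) - 1*(-36204) = (-218*(-62) + 28320) + 36204 = (13516 + 28320) + 36204 = 41836 + 36204 = 78040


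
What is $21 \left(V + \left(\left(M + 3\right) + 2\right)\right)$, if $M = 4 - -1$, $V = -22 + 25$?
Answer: $273$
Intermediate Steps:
$V = 3$
$M = 5$ ($M = 4 + 1 = 5$)
$21 \left(V + \left(\left(M + 3\right) + 2\right)\right) = 21 \left(3 + \left(\left(5 + 3\right) + 2\right)\right) = 21 \left(3 + \left(8 + 2\right)\right) = 21 \left(3 + 10\right) = 21 \cdot 13 = 273$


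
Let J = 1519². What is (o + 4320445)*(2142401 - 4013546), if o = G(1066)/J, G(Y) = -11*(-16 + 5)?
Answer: -18653119479191072070/2307361 ≈ -8.0842e+12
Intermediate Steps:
G(Y) = 121 (G(Y) = -11*(-11) = 121)
J = 2307361
o = 121/2307361 ≈ 5.2441e-5
(o + 4320445)*(2142401 - 4013546) = (121/2307361 + 4320445)*(2142401 - 4013546) = (9968826295766/2307361)*(-1871145) = -18653119479191072070/2307361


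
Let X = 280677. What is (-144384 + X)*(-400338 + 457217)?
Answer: 7752209547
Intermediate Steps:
(-144384 + X)*(-400338 + 457217) = (-144384 + 280677)*(-400338 + 457217) = 136293*56879 = 7752209547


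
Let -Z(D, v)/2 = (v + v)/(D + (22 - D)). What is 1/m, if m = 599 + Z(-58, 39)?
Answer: 11/6511 ≈ 0.0016894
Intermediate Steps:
Z(D, v) = -2*v/11 (Z(D, v) = -2*(v + v)/(D + (22 - D)) = -2*2*v/22 = -2*v/11)
m = 6511/11 (m = 599 - 2/11*39 = 599 - 78/11 = 6511/11 ≈ 591.91)
1/m = 1/(6511/11) = 11/6511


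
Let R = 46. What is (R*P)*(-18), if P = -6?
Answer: 4968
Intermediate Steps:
(R*P)*(-18) = (46*(-6))*(-18) = -276*(-18) = 4968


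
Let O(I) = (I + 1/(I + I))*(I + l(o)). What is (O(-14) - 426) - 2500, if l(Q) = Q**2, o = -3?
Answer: -79963/28 ≈ -2855.8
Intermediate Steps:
O(I) = (9 + I)*(I + 1/(2*I)) (O(I) = (I + 1/(I + I))*(I + (-3)**2) = (I + 1/(2*I))*(I + 9) = (I + 1/(2*I))*(9 + I) = (9 + I)*(I + 1/(2*I)))
(O(-14) - 426) - 2500 = ((1/2 + (-14)**2 + 9*(-14) + (9/2)/(-14)) - 426) - 2500 = ((1/2 + 196 - 126 + (9/2)*(-1/14)) - 426) - 2500 = ((1/2 + 196 - 126 - 9/28) - 426) - 2500 = (1965/28 - 426) - 2500 = -9963/28 - 2500 = -79963/28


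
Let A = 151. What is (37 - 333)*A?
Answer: -44696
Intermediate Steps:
(37 - 333)*A = (37 - 333)*151 = -296*151 = -44696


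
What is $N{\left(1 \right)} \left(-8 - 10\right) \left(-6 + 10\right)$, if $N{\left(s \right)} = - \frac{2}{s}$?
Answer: $144$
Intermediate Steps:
$N{\left(1 \right)} \left(-8 - 10\right) \left(-6 + 10\right) = - \frac{2}{1} \left(-8 - 10\right) \left(-6 + 10\right) = \left(-2\right) 1 \left(\left(-18\right) 4\right) = \left(-2\right) \left(-72\right) = 144$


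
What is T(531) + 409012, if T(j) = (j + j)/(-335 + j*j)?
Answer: 57594207287/140813 ≈ 4.0901e+5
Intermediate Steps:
T(j) = 2*j/(-335 + j²) (T(j) = (2*j)/(-335 + j²) = 2*j/(-335 + j²))
T(531) + 409012 = 2*531/(-335 + 531²) + 409012 = 2*531/(-335 + 281961) + 409012 = 2*531/281626 + 409012 = 2*531*(1/281626) + 409012 = 531/140813 + 409012 = 57594207287/140813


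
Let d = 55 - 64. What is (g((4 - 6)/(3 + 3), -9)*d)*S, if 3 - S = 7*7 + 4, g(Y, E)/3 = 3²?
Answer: 12150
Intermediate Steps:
g(Y, E) = 27 (g(Y, E) = 3*3² = 3*9 = 27)
S = -50 (S = 3 - (7*7 + 4) = 3 - (49 + 4) = 3 - 1*53 = 3 - 53 = -50)
d = -9
(g((4 - 6)/(3 + 3), -9)*d)*S = (27*(-9))*(-50) = -243*(-50) = 12150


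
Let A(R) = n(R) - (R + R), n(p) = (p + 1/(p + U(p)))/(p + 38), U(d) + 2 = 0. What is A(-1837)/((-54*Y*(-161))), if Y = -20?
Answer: -6079148279/287628905340 ≈ -0.021135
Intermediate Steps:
U(d) = -2 (U(d) = -2 + 0 = -2)
n(p) = (p + 1/(-2 + p))/(38 + p) (n(p) = (p + 1/(p - 2))/(p + 38) = (p + 1/(-2 + p))/(38 + p))
A(R) = -2*R + (1 + R**2 - 2*R)/(-76 + R**2 + 36*R) (A(R) = (1 + R**2 - 2*R)/(-76 + R**2 + 36*R) - (R + R) = (1 + R**2 - 2*R)/(-76 + R**2 + 36*R) - 2*R = -2*R + (1 + R**2 - 2*R)/(-76 + R**2 + 36*R))
A(-1837)/((-54*Y*(-161))) = ((1 - 71*(-1837)**2 - 2*(-1837)**3 + 150*(-1837))/(-76 + (-1837)**2 + 36*(-1837)))/((-54*(-20)*(-161))) = ((1 - 71*3374569 - 2*(-6199083253) - 275550)/(-76 + 3374569 - 66132))/((1080*(-161))) = ((1 - 239594399 + 12398166506 - 275550)/3308361)/(-173880) = ((1/3308361)*12158296558)*(-1/173880) = (12158296558/3308361)*(-1/173880) = -6079148279/287628905340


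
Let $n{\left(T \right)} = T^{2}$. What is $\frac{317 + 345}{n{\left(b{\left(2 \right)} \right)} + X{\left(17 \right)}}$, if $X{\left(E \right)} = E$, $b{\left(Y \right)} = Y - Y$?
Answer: $\frac{662}{17} \approx 38.941$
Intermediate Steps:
$b{\left(Y \right)} = 0$
$\frac{317 + 345}{n{\left(b{\left(2 \right)} \right)} + X{\left(17 \right)}} = \frac{317 + 345}{0^{2} + 17} = \frac{662}{0 + 17} = \frac{662}{17}$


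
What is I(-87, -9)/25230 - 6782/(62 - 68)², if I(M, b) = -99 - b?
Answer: -2851885/15138 ≈ -188.39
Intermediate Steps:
I(-87, -9)/25230 - 6782/(62 - 68)² = (-99 - 1*(-9))/25230 - 6782/(62 - 68)² = (-99 + 9)*(1/25230) - 6782/((-6)²) = -90*1/25230 - 6782/36 = -3/841 - 6782*1/36 = -3/841 - 3391/18 = -2851885/15138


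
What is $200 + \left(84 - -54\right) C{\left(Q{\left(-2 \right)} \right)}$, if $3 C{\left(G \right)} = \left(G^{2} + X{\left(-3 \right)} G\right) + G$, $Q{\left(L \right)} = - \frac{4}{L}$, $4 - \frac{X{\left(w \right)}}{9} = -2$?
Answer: $5444$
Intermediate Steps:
$X{\left(w \right)} = 54$ ($X{\left(w \right)} = 36 - -18 = 36 + 18 = 54$)
$C{\left(G \right)} = \frac{G^{2}}{3} + \frac{55 G}{3}$ ($C{\left(G \right)} = \frac{\left(G^{2} + 54 G\right) + G}{3} = \frac{G^{2} + 55 G}{3} = \frac{G^{2}}{3} + \frac{55 G}{3}$)
$200 + \left(84 - -54\right) C{\left(Q{\left(-2 \right)} \right)} = 200 + \left(84 - -54\right) \frac{- \frac{4}{-2} \left(55 - \frac{4}{-2}\right)}{3} = 200 + \left(84 + 54\right) \frac{\left(-4\right) \left(- \frac{1}{2}\right) \left(55 - -2\right)}{3} = 200 + 138 \cdot \frac{1}{3} \cdot 2 \left(55 + 2\right) = 200 + 138 \cdot \frac{1}{3} \cdot 2 \cdot 57 = 200 + 138 \cdot 38 = 200 + 5244 = 5444$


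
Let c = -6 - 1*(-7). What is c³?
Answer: 1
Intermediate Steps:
c = 1 (c = -6 + 7 = 1)
c³ = 1³ = 1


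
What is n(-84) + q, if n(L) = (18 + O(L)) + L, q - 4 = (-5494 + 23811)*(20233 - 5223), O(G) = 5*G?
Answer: 274937688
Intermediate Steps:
q = 274938174 (q = 4 + (-5494 + 23811)*(20233 - 5223) = 4 + 18317*15010 = 4 + 274938170 = 274938174)
n(L) = 18 + 6*L (n(L) = (18 + 5*L) + L = 18 + 6*L)
n(-84) + q = (18 + 6*(-84)) + 274938174 = (18 - 504) + 274938174 = -486 + 274938174 = 274937688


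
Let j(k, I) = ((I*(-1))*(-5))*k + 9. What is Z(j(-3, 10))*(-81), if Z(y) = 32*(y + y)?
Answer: 730944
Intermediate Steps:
j(k, I) = 9 + 5*I*k (j(k, I) = (-I*(-5))*k + 9 = (5*I)*k + 9 = 5*I*k + 9 = 9 + 5*I*k)
Z(y) = 64*y (Z(y) = 32*(2*y) = 64*y)
Z(j(-3, 10))*(-81) = (64*(9 + 5*10*(-3)))*(-81) = (64*(9 - 150))*(-81) = (64*(-141))*(-81) = -9024*(-81) = 730944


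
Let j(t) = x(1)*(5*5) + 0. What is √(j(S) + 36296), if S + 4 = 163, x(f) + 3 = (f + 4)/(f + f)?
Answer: 3*√16126/2 ≈ 190.48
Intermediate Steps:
x(f) = -3 + (4 + f)/(2*f) (x(f) = -3 + (f + 4)/(f + f) = -3 + (4 + f)/((2*f)) = -3 + (4 + f)*(1/(2*f)) = -3 + (4 + f)/(2*f))
S = 159 (S = -4 + 163 = 159)
j(t) = -25/2 (j(t) = (-5/2 + 2/1)*(5*5) + 0 = (-5/2 + 2*1)*25 + 0 = (-5/2 + 2)*25 + 0 = -½*25 + 0 = -25/2 + 0 = -25/2)
√(j(S) + 36296) = √(-25/2 + 36296) = √(72567/2) = 3*√16126/2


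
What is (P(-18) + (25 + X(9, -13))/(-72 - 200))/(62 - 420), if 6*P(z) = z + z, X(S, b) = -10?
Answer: 1647/97376 ≈ 0.016914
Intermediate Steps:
P(z) = z/3 (P(z) = (z + z)/6 = (2*z)/6 = z/3)
(P(-18) + (25 + X(9, -13))/(-72 - 200))/(62 - 420) = ((1/3)*(-18) + (25 - 10)/(-72 - 200))/(62 - 420) = (-6 + 15/(-272))/(-358) = (-6 + 15*(-1/272))*(-1/358) = (-6 - 15/272)*(-1/358) = -1647/272*(-1/358) = 1647/97376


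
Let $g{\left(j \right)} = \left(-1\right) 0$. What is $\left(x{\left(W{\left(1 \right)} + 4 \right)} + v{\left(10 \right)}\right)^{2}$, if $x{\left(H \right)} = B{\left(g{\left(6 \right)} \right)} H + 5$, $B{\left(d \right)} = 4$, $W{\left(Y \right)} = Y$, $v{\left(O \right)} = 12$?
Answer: $1369$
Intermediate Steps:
$g{\left(j \right)} = 0$
$x{\left(H \right)} = 5 + 4 H$ ($x{\left(H \right)} = 4 H + 5 = 5 + 4 H$)
$\left(x{\left(W{\left(1 \right)} + 4 \right)} + v{\left(10 \right)}\right)^{2} = \left(\left(5 + 4 \left(1 + 4\right)\right) + 12\right)^{2} = \left(\left(5 + 4 \cdot 5\right) + 12\right)^{2} = \left(\left(5 + 20\right) + 12\right)^{2} = \left(25 + 12\right)^{2} = 37^{2} = 1369$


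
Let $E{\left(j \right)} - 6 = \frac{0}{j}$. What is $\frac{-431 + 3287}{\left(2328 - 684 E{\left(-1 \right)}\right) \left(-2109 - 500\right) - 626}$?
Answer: $\frac{1428}{2316479} \approx 0.00061645$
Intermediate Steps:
$E{\left(j \right)} = 6$ ($E{\left(j \right)} = 6 + \frac{0}{j} = 6 + 0 = 6$)
$\frac{-431 + 3287}{\left(2328 - 684 E{\left(-1 \right)}\right) \left(-2109 - 500\right) - 626} = \frac{-431 + 3287}{\left(2328 - 4104\right) \left(-2109 - 500\right) - 626} = \frac{2856}{\left(2328 - 4104\right) \left(-2609\right) - 626} = \frac{2856}{\left(-1776\right) \left(-2609\right) - 626} = \frac{2856}{4633584 - 626} = \frac{2856}{4632958} = 2856 \cdot \frac{1}{4632958} = \frac{1428}{2316479}$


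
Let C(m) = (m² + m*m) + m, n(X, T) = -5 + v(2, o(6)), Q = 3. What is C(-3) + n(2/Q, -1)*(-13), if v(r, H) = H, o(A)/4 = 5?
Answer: -180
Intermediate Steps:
o(A) = 20 (o(A) = 4*5 = 20)
n(X, T) = 15 (n(X, T) = -5 + 20 = 15)
C(m) = m + 2*m² (C(m) = (m² + m²) + m = 2*m² + m = m + 2*m²)
C(-3) + n(2/Q, -1)*(-13) = -3*(1 + 2*(-3)) + 15*(-13) = -3*(1 - 6) - 195 = -3*(-5) - 195 = 15 - 195 = -180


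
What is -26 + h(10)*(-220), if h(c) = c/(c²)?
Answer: -48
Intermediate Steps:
h(c) = 1/c (h(c) = c/c² = 1/c)
-26 + h(10)*(-220) = -26 - 220/10 = -26 + (⅒)*(-220) = -26 - 22 = -48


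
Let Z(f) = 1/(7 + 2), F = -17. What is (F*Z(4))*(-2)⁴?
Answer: -272/9 ≈ -30.222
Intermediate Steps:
Z(f) = ⅑ (Z(f) = 1/9 = ⅑)
(F*Z(4))*(-2)⁴ = -17*⅑*(-2)⁴ = -17/9*16 = -272/9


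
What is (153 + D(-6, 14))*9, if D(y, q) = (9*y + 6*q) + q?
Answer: 1773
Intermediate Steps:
D(y, q) = 7*q + 9*y (D(y, q) = (6*q + 9*y) + q = 7*q + 9*y)
(153 + D(-6, 14))*9 = (153 + (7*14 + 9*(-6)))*9 = (153 + (98 - 54))*9 = (153 + 44)*9 = 197*9 = 1773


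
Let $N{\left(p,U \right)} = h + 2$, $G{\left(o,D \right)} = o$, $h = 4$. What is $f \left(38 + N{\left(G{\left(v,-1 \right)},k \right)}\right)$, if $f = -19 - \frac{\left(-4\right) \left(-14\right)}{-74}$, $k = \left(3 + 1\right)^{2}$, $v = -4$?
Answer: $- \frac{29700}{37} \approx -802.7$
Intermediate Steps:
$k = 16$ ($k = 4^{2} = 16$)
$N{\left(p,U \right)} = 6$ ($N{\left(p,U \right)} = 4 + 2 = 6$)
$f = - \frac{675}{37}$ ($f = -19 - 56 \left(- \frac{1}{74}\right) = -19 - - \frac{28}{37} = -19 + \frac{28}{37} = - \frac{675}{37} \approx -18.243$)
$f \left(38 + N{\left(G{\left(v,-1 \right)},k \right)}\right) = - \frac{675 \left(38 + 6\right)}{37} = \left(- \frac{675}{37}\right) 44 = - \frac{29700}{37}$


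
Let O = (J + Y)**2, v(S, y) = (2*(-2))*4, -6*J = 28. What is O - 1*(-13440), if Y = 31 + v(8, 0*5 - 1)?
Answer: 121921/9 ≈ 13547.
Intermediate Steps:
J = -14/3 (J = -1/6*28 = -14/3 ≈ -4.6667)
v(S, y) = -16 (v(S, y) = -4*4 = -16)
Y = 15 (Y = 31 - 16 = 15)
O = 961/9 (O = (-14/3 + 15)**2 = (31/3)**2 = 961/9 ≈ 106.78)
O - 1*(-13440) = 961/9 - 1*(-13440) = 961/9 + 13440 = 121921/9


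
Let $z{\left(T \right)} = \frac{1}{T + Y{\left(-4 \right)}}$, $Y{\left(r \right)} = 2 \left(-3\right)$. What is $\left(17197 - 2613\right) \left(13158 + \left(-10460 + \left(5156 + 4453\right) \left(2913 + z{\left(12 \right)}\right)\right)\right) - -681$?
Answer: $408283696517$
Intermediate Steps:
$Y{\left(r \right)} = -6$
$z{\left(T \right)} = \frac{1}{-6 + T}$ ($z{\left(T \right)} = \frac{1}{T - 6} = \frac{1}{-6 + T}$)
$\left(17197 - 2613\right) \left(13158 + \left(-10460 + \left(5156 + 4453\right) \left(2913 + z{\left(12 \right)}\right)\right)\right) - -681 = \left(17197 - 2613\right) \left(13158 - \left(10460 - \left(5156 + 4453\right) \left(2913 + \frac{1}{-6 + 12}\right)\right)\right) - -681 = 14584 \left(13158 - \left(10460 - 9609 \left(2913 + \frac{1}{6}\right)\right)\right) + 681 = 14584 \left(13158 + \left(-10460 + 9609 \cdot \frac{17479}{6}\right)\right) + 681 = 14584 \left(13158 + \left(-10460 + \frac{55985237}{2}\right)\right) + 681 = 14584 \left(13158 + \frac{55964317}{2}\right) + 681 = 14584 \cdot \frac{55990633}{2} + 681 = 408283695836 + 681 = 408283696517$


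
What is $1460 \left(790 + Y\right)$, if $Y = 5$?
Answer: $1160700$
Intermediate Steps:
$1460 \left(790 + Y\right) = 1460 \left(790 + 5\right) = 1460 \cdot 795 = 1160700$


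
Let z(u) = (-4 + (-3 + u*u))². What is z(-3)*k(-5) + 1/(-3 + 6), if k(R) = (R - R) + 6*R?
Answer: -359/3 ≈ -119.67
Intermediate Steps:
k(R) = 6*R (k(R) = 0 + 6*R = 6*R)
z(u) = (-7 + u²)² (z(u) = (-4 + (-3 + u²))² = (-7 + u²)²)
z(-3)*k(-5) + 1/(-3 + 6) = (-7 + (-3)²)²*(6*(-5)) + 1/(-3 + 6) = (-7 + 9)²*(-30) + 1/3 = 2²*(-30) + ⅓ = 4*(-30) + ⅓ = -120 + ⅓ = -359/3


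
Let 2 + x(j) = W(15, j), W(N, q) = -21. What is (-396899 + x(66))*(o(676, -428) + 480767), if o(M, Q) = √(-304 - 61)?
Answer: -190826999174 - 396922*I*√365 ≈ -1.9083e+11 - 7.5832e+6*I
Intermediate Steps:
o(M, Q) = I*√365 (o(M, Q) = √(-365) = I*√365)
x(j) = -23 (x(j) = -2 - 21 = -23)
(-396899 + x(66))*(o(676, -428) + 480767) = (-396899 - 23)*(I*√365 + 480767) = -396922*(480767 + I*√365) = -190826999174 - 396922*I*√365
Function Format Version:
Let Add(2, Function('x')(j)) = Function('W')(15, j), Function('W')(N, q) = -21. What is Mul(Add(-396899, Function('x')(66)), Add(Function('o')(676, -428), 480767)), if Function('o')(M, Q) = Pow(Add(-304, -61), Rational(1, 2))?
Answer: Add(-190826999174, Mul(-396922, I, Pow(365, Rational(1, 2)))) ≈ Add(-1.9083e+11, Mul(-7.5832e+6, I))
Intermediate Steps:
Function('o')(M, Q) = Mul(I, Pow(365, Rational(1, 2))) (Function('o')(M, Q) = Pow(-365, Rational(1, 2)) = Mul(I, Pow(365, Rational(1, 2))))
Function('x')(j) = -23 (Function('x')(j) = Add(-2, -21) = -23)
Mul(Add(-396899, Function('x')(66)), Add(Function('o')(676, -428), 480767)) = Mul(Add(-396899, -23), Add(Mul(I, Pow(365, Rational(1, 2))), 480767)) = Mul(-396922, Add(480767, Mul(I, Pow(365, Rational(1, 2))))) = Add(-190826999174, Mul(-396922, I, Pow(365, Rational(1, 2))))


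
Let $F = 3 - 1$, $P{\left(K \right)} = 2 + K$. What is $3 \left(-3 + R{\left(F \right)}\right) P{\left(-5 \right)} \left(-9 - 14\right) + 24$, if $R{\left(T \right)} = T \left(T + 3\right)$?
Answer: $1473$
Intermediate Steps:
$F = 2$
$R{\left(T \right)} = T \left(3 + T\right)$
$3 \left(-3 + R{\left(F \right)}\right) P{\left(-5 \right)} \left(-9 - 14\right) + 24 = 3 \left(-3 + 2 \left(3 + 2\right)\right) \left(2 - 5\right) \left(-9 - 14\right) + 24 = 3 \left(-3 + 2 \cdot 5\right) \left(-3\right) \left(-23\right) + 24 = 3 \left(-3 + 10\right) \left(-3\right) \left(-23\right) + 24 = 3 \cdot 7 \left(-3\right) \left(-23\right) + 24 = 21 \left(-3\right) \left(-23\right) + 24 = \left(-63\right) \left(-23\right) + 24 = 1449 + 24 = 1473$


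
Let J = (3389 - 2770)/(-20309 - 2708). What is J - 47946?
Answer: -1103573701/23017 ≈ -47946.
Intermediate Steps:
J = -619/23017 (J = 619/(-23017) = 619*(-1/23017) = -619/23017 ≈ -0.026893)
J - 47946 = -619/23017 - 47946 = -1103573701/23017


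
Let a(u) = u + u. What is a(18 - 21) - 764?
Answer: -770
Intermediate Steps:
a(u) = 2*u
a(18 - 21) - 764 = 2*(18 - 21) - 764 = 2*(-3) - 764 = -6 - 764 = -770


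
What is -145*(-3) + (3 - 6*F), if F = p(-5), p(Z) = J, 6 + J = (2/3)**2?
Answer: 1414/3 ≈ 471.33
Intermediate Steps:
J = -50/9 (J = -6 + (2/3)**2 = -6 + 4/9 = -50/9 ≈ -5.5556)
p(Z) = -50/9
F = -50/9 ≈ -5.5556
-145*(-3) + (3 - 6*F) = -145*(-3) + (3 - 6*(-50/9)) = 435 + (3 + 100/3) = 435 + 109/3 = 1414/3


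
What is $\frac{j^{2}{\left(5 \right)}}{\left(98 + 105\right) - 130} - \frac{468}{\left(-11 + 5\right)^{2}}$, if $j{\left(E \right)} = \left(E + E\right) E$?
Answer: $\frac{1551}{73} \approx 21.247$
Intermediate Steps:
$j{\left(E \right)} = 2 E^{2}$ ($j{\left(E \right)} = 2 E E = 2 E^{2}$)
$\frac{j^{2}{\left(5 \right)}}{\left(98 + 105\right) - 130} - \frac{468}{\left(-11 + 5\right)^{2}} = \frac{\left(2 \cdot 5^{2}\right)^{2}}{\left(98 + 105\right) - 130} - \frac{468}{\left(-11 + 5\right)^{2}} = \frac{\left(2 \cdot 25\right)^{2}}{203 - 130} - \frac{468}{\left(-6\right)^{2}} = \frac{50^{2}}{73} - \frac{468}{36} = 2500 \cdot \frac{1}{73} - 13 = \frac{2500}{73} - 13 = \frac{1551}{73}$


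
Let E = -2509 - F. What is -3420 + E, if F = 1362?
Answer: -7291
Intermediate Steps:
E = -3871 (E = -2509 - 1*1362 = -2509 - 1362 = -3871)
-3420 + E = -3420 - 3871 = -7291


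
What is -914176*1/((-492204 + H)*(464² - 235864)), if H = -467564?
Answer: -14284/308445441 ≈ -4.6310e-5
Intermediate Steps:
-914176*1/((-492204 + H)*(464² - 235864)) = -914176*1/((-492204 - 467564)*(464² - 235864)) = -914176*(-1/(959768*(215296 - 235864))) = -914176/((-20568*(-959768))) = -914176/19740508224 = -914176*1/19740508224 = -14284/308445441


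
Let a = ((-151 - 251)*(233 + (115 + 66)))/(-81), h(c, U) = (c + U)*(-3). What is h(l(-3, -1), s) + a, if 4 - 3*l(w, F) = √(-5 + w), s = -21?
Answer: 6341/3 + 2*I*√2 ≈ 2113.7 + 2.8284*I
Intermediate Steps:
l(w, F) = 4/3 - √(-5 + w)/3
h(c, U) = -3*U - 3*c (h(c, U) = (U + c)*(-3) = -3*U - 3*c)
a = 6164/3 (a = -402*(233 + 181)*(-1/81) = -402*414*(-1/81) = -166428*(-1/81) = 6164/3 ≈ 2054.7)
h(l(-3, -1), s) + a = (-3*(-21) - 3*(4/3 - √(-5 - 3)/3)) + 6164/3 = (63 - 3*(4/3 - 2*I*√2/3)) + 6164/3 = (63 + (-4 + 2*I*√2)) + 6164/3 = (59 + 2*I*√2) + 6164/3 = 6341/3 + 2*I*√2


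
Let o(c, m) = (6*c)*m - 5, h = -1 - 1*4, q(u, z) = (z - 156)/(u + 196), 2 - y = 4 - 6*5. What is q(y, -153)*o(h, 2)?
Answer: 20085/224 ≈ 89.665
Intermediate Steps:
y = 28 (y = 2 - (4 - 6*5) = 2 - (4 - 30) = 2 - 1*(-26) = 2 + 26 = 28)
q(u, z) = (-156 + z)/(196 + u)
h = -5 (h = -1 - 4 = -5)
o(c, m) = -5 + 6*c*m (o(c, m) = 6*c*m - 5 = -5 + 6*c*m)
q(y, -153)*o(h, 2) = ((-156 - 153)/(196 + 28))*(-5 + 6*(-5)*2) = (-309/224)*(-5 - 60) = ((1/224)*(-309))*(-65) = -309/224*(-65) = 20085/224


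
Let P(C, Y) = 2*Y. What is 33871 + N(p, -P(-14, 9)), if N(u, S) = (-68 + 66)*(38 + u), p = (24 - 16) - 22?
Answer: 33823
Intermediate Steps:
p = -14 (p = 8 - 22 = -14)
N(u, S) = -76 - 2*u (N(u, S) = -2*(38 + u) = -76 - 2*u)
33871 + N(p, -P(-14, 9)) = 33871 + (-76 - 2*(-14)) = 33871 + (-76 + 28) = 33871 - 48 = 33823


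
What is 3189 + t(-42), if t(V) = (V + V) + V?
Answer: 3063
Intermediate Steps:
t(V) = 3*V (t(V) = 2*V + V = 3*V)
3189 + t(-42) = 3189 + 3*(-42) = 3189 - 126 = 3063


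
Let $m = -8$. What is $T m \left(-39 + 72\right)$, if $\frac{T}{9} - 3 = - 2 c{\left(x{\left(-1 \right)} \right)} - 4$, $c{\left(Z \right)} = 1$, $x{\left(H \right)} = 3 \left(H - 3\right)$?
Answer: $7128$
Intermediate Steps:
$x{\left(H \right)} = -9 + 3 H$ ($x{\left(H \right)} = 3 \left(-3 + H\right) = -9 + 3 H$)
$T = -27$ ($T = 27 + 9 \left(\left(-2\right) 1 - 4\right) = 27 + 9 \left(-2 - 4\right) = 27 + 9 \left(-6\right) = 27 - 54 = -27$)
$T m \left(-39 + 72\right) = \left(-27\right) \left(-8\right) \left(-39 + 72\right) = 216 \cdot 33 = 7128$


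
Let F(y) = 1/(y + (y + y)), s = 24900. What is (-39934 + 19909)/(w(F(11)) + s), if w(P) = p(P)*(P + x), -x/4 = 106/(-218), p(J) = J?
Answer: -475397505/591132401 ≈ -0.80421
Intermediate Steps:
F(y) = 1/(3*y) (F(y) = 1/(y + 2*y) = 1/(3*y))
x = 212/109 (x = -424/(-218) = -424*(-1)/218 = -4*(-53/109) = 212/109 ≈ 1.9450)
w(P) = P*(212/109 + P) (w(P) = P*(P + 212/109) = P*(212/109 + P))
(-39934 + 19909)/(w(F(11)) + s) = (-39934 + 19909)/(((1/3)/11)*(212 + 109*((1/3)/11))/109 + 24900) = -20025/(((1/3)*(1/11))*(212 + 109*((1/3)*(1/11)))/109 + 24900) = -20025/((1/109)*(1/33)*(212 + 109*(1/33)) + 24900) = -20025/((1/109)*(1/33)*(212 + 109/33) + 24900) = -20025/((1/109)*(1/33)*(7105/33) + 24900) = -20025/(7105/118701 + 24900) = -20025/2955662005/118701 = -20025*118701/2955662005 = -475397505/591132401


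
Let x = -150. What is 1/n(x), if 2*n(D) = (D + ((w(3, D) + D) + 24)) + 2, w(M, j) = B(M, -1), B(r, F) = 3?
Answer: -2/271 ≈ -0.0073801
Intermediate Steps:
w(M, j) = 3
n(D) = 29/2 + D (n(D) = ((D + ((3 + D) + 24)) + 2)/2 = ((D + (27 + D)) + 2)/2 = ((27 + 2*D) + 2)/2 = (29 + 2*D)/2 = 29/2 + D)
1/n(x) = 1/(29/2 - 150) = 1/(-271/2) = -2/271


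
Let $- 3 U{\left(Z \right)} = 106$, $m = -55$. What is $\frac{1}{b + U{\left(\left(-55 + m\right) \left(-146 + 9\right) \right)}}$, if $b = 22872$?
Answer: $\frac{3}{68510} \approx 4.3789 \cdot 10^{-5}$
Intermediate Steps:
$U{\left(Z \right)} = - \frac{106}{3}$ ($U{\left(Z \right)} = \left(- \frac{1}{3}\right) 106 = - \frac{106}{3}$)
$\frac{1}{b + U{\left(\left(-55 + m\right) \left(-146 + 9\right) \right)}} = \frac{1}{22872 - \frac{106}{3}} = \frac{1}{\frac{68510}{3}} = \frac{3}{68510}$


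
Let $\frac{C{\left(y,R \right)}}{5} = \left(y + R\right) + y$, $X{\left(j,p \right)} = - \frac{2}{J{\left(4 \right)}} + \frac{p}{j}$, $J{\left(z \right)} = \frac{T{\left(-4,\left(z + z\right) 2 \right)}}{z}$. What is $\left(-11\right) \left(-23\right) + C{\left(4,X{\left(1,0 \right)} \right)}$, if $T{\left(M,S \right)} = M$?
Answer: $303$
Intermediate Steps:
$J{\left(z \right)} = - \frac{4}{z}$
$X{\left(j,p \right)} = 2 + \frac{p}{j}$ ($X{\left(j,p \right)} = - \frac{2}{\left(-4\right) \frac{1}{4}} + \frac{p}{j} = - \frac{2}{-1} + \frac{p}{j} = \left(-2\right) \left(-1\right) + \frac{p}{j} = 2 + \frac{p}{j}$)
$C{\left(y,R \right)} = 5 R + 10 y$ ($C{\left(y,R \right)} = 5 \left(\left(y + R\right) + y\right) = 5 \left(\left(R + y\right) + y\right) = 5 \left(R + 2 y\right) = 5 R + 10 y$)
$\left(-11\right) \left(-23\right) + C{\left(4,X{\left(1,0 \right)} \right)} = \left(-11\right) \left(-23\right) + \left(5 \left(2 + \frac{0}{1}\right) + 10 \cdot 4\right) = 253 + \left(5 \left(2 + 0 \cdot 1\right) + 40\right) = 253 + \left(5 \left(2 + 0\right) + 40\right) = 253 + \left(5 \cdot 2 + 40\right) = 253 + \left(10 + 40\right) = 253 + 50 = 303$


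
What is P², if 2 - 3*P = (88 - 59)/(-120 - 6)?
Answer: 78961/142884 ≈ 0.55262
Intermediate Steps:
P = 281/378 (P = ⅔ - (88 - 59)/(3*(-120 - 6)) = ⅔ - 29/(3*(-126)) = ⅔ - 29*(-1)/(3*126) = ⅔ - ⅓*(-29/126) = ⅔ + 29/378 = 281/378 ≈ 0.74339)
P² = (281/378)² = 78961/142884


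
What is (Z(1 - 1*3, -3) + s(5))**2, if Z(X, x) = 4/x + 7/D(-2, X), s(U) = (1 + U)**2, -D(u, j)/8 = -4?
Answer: 11215801/9216 ≈ 1217.0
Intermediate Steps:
D(u, j) = 32 (D(u, j) = -8*(-4) = 32)
Z(X, x) = 7/32 + 4/x (Z(X, x) = 4/x + 7/32 = 7/32 + 4/x)
(Z(1 - 1*3, -3) + s(5))**2 = ((7/32 + 4/(-3)) + (1 + 5)**2)**2 = ((7/32 + 4*(-1/3)) + 6**2)**2 = ((7/32 - 4/3) + 36)**2 = (-107/96 + 36)**2 = (3349/96)**2 = 11215801/9216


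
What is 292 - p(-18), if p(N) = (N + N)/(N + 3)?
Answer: 1448/5 ≈ 289.60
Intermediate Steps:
p(N) = 2*N/(3 + N) (p(N) = (2*N)/(3 + N) = 2*N/(3 + N))
292 - p(-18) = 292 - 2*(-18)/(3 - 18) = 292 - 2*(-18)/(-15) = 292 - 2*(-18)*(-1)/15 = 292 - 1*12/5 = 292 - 12/5 = 1448/5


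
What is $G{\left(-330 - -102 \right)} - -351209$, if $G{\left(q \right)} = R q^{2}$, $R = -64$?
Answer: $-2975767$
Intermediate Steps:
$G{\left(q \right)} = - 64 q^{2}$
$G{\left(-330 - -102 \right)} - -351209 = - 64 \left(-330 - -102\right)^{2} - -351209 = - 64 \left(-330 + 102\right)^{2} + 351209 = - 64 \left(-228\right)^{2} + 351209 = \left(-64\right) 51984 + 351209 = -3326976 + 351209 = -2975767$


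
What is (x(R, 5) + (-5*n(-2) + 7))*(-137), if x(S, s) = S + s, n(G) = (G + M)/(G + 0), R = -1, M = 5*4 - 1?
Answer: -14659/2 ≈ -7329.5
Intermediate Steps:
M = 19 (M = 20 - 1 = 19)
n(G) = (19 + G)/G (n(G) = (G + 19)/(G + 0) = (19 + G)/G)
(x(R, 5) + (-5*n(-2) + 7))*(-137) = ((-1 + 5) + (-5*(19 - 2)/(-2) + 7))*(-137) = (4 + (-(-5)*17/2 + 7))*(-137) = (4 + (-5*(-17/2) + 7))*(-137) = (4 + (85/2 + 7))*(-137) = (4 + 99/2)*(-137) = (107/2)*(-137) = -14659/2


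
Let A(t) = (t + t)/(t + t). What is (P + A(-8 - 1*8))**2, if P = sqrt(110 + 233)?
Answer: 344 + 14*sqrt(7) ≈ 381.04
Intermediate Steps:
A(t) = 1 (A(t) = (2*t)/((2*t)) = (2*t)*(1/(2*t)) = 1)
P = 7*sqrt(7) (P = sqrt(343) = 7*sqrt(7) ≈ 18.520)
(P + A(-8 - 1*8))**2 = (7*sqrt(7) + 1)**2 = (1 + 7*sqrt(7))**2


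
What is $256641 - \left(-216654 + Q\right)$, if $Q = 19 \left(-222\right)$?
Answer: $477513$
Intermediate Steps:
$Q = -4218$
$256641 - \left(-216654 + Q\right) = 256641 + \left(216654 - -4218\right) = 256641 + \left(216654 + 4218\right) = 256641 + 220872 = 477513$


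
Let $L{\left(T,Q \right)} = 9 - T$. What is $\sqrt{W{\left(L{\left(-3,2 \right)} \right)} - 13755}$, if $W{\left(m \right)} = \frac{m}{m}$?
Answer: $23 i \sqrt{26} \approx 117.28 i$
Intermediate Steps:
$W{\left(m \right)} = 1$
$\sqrt{W{\left(L{\left(-3,2 \right)} \right)} - 13755} = \sqrt{1 - 13755} = \sqrt{-13754} = 23 i \sqrt{26}$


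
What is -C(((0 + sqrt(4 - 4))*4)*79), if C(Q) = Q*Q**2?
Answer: 0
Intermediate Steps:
C(Q) = Q**3
-C(((0 + sqrt(4 - 4))*4)*79) = -(((0 + sqrt(4 - 4))*4)*79)**3 = -(((0 + sqrt(0))*4)*79)**3 = -(((0 + 0)*4)*79)**3 = -((0*4)*79)**3 = -(0*79)**3 = -1*0**3 = -1*0 = 0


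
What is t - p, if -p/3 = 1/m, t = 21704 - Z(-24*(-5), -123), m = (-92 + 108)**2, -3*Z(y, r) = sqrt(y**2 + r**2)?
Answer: 5556227/256 + sqrt(3281) ≈ 21761.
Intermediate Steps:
Z(y, r) = -sqrt(r**2 + y**2)/3 (Z(y, r) = -sqrt(y**2 + r**2)/3 = -sqrt(r**2 + y**2)/3)
m = 256 (m = 16**2 = 256)
t = 21704 + sqrt(3281) (t = 21704 - (-1)*sqrt((-123)**2 + (-24*(-5))**2)/3 = 21704 - (-1)*sqrt(15129 + 120**2)/3 = 21704 - (-1)*sqrt(15129 + 14400)/3 = 21704 - (-1)*sqrt(29529)/3 = 21704 - (-1)*3*sqrt(3281)/3 = 21704 - (-1)*sqrt(3281) = 21704 + sqrt(3281) ≈ 21761.)
p = -3/256 ≈ -0.011719
t - p = (21704 + sqrt(3281)) - 1*(-3/256) = (21704 + sqrt(3281)) + 3/256 = 5556227/256 + sqrt(3281)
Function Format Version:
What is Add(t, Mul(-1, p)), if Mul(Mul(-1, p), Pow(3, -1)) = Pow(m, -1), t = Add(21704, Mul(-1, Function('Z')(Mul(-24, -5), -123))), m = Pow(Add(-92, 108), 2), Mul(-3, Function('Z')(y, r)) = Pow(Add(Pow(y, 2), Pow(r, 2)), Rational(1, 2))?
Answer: Add(Rational(5556227, 256), Pow(3281, Rational(1, 2))) ≈ 21761.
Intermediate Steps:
Function('Z')(y, r) = Mul(Rational(-1, 3), Pow(Add(Pow(r, 2), Pow(y, 2)), Rational(1, 2))) (Function('Z')(y, r) = Mul(Rational(-1, 3), Pow(Add(Pow(y, 2), Pow(r, 2)), Rational(1, 2))) = Mul(Rational(-1, 3), Pow(Add(Pow(r, 2), Pow(y, 2)), Rational(1, 2))))
m = 256 (m = Pow(16, 2) = 256)
t = Add(21704, Pow(3281, Rational(1, 2))) (t = Add(21704, Mul(-1, Mul(Rational(-1, 3), Pow(Add(Pow(-123, 2), Pow(Mul(-24, -5), 2)), Rational(1, 2))))) = Add(21704, Mul(-1, Mul(Rational(-1, 3), Pow(Add(15129, Pow(120, 2)), Rational(1, 2))))) = Add(21704, Mul(-1, Mul(Rational(-1, 3), Pow(Add(15129, 14400), Rational(1, 2))))) = Add(21704, Mul(-1, Mul(Rational(-1, 3), Pow(29529, Rational(1, 2))))) = Add(21704, Mul(-1, Mul(Rational(-1, 3), Mul(3, Pow(3281, Rational(1, 2)))))) = Add(21704, Mul(-1, Mul(-1, Pow(3281, Rational(1, 2))))) = Add(21704, Pow(3281, Rational(1, 2))) ≈ 21761.)
p = Rational(-3, 256) (p = Mul(-3, Pow(256, -1)) = Mul(-3, Rational(1, 256)) = Rational(-3, 256) ≈ -0.011719)
Add(t, Mul(-1, p)) = Add(Add(21704, Pow(3281, Rational(1, 2))), Mul(-1, Rational(-3, 256))) = Add(Add(21704, Pow(3281, Rational(1, 2))), Rational(3, 256)) = Add(Rational(5556227, 256), Pow(3281, Rational(1, 2)))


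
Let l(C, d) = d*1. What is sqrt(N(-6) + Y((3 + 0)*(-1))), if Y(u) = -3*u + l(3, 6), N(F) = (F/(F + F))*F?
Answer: 2*sqrt(3) ≈ 3.4641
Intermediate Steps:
l(C, d) = d
N(F) = F/2 (N(F) = (F/((2*F)))*F = (F*(1/(2*F)))*F = F/2)
Y(u) = 6 - 3*u (Y(u) = -3*u + 6 = 6 - 3*u)
sqrt(N(-6) + Y((3 + 0)*(-1))) = sqrt((1/2)*(-6) + (6 - 3*(3 + 0)*(-1))) = sqrt(-3 + (6 - 9*(-1))) = sqrt(-3 + (6 - 3*(-3))) = sqrt(-3 + (6 + 9)) = sqrt(-3 + 15) = sqrt(12) = 2*sqrt(3)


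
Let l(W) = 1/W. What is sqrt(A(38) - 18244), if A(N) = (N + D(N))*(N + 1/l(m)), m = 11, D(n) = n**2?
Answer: sqrt(54374) ≈ 233.18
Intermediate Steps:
A(N) = (11 + N)*(N + N**2) (A(N) = (N + N**2)*(N + 1/(1/11)) = (N + N**2)*(N + 11) = (N + N**2)*(11 + N) = (11 + N)*(N + N**2))
sqrt(A(38) - 18244) = sqrt(38*(11 + 38**2 + 12*38) - 18244) = sqrt(38*(11 + 1444 + 456) - 18244) = sqrt(38*1911 - 18244) = sqrt(72618 - 18244) = sqrt(54374)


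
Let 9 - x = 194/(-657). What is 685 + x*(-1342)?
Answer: -7745549/657 ≈ -11789.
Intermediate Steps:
x = 6107/657 (x = 9 - 194/(-657) = 9 - 194*(-1)/657 = 9 - 1*(-194/657) = 9 + 194/657 = 6107/657 ≈ 9.2953)
685 + x*(-1342) = 685 + (6107/657)*(-1342) = 685 - 8195594/657 = -7745549/657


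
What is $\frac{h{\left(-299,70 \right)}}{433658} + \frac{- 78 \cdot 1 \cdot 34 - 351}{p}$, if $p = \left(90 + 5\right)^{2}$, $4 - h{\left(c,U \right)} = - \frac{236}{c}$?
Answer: $- \frac{194685776613}{585107635775} \approx -0.33274$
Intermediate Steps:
$h{\left(c,U \right)} = 4 + \frac{236}{c}$ ($h{\left(c,U \right)} = 4 - - \frac{236}{c} = 4 + \frac{236}{c}$)
$p = 9025$ ($p = 95^{2} = 9025$)
$\frac{h{\left(-299,70 \right)}}{433658} + \frac{- 78 \cdot 1 \cdot 34 - 351}{p} = \frac{4 + \frac{236}{-299}}{433658} + \frac{- 78 \cdot 1 \cdot 34 - 351}{9025} = \left(4 + 236 \left(- \frac{1}{299}\right)\right) \frac{1}{433658} + \left(\left(-78\right) 34 - 351\right) \frac{1}{9025} = \left(4 - \frac{236}{299}\right) \frac{1}{433658} + \left(-2652 - 351\right) \frac{1}{9025} = \frac{960}{299} \cdot \frac{1}{433658} - \frac{3003}{9025} = \frac{480}{64831871} - \frac{3003}{9025} = - \frac{194685776613}{585107635775}$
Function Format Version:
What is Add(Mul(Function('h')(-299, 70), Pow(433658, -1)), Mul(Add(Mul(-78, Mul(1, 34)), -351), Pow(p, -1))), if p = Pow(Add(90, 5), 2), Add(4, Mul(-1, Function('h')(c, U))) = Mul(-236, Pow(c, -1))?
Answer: Rational(-194685776613, 585107635775) ≈ -0.33274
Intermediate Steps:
Function('h')(c, U) = Add(4, Mul(236, Pow(c, -1))) (Function('h')(c, U) = Add(4, Mul(-1, Mul(-236, Pow(c, -1)))) = Add(4, Mul(236, Pow(c, -1))))
p = 9025 (p = Pow(95, 2) = 9025)
Add(Mul(Function('h')(-299, 70), Pow(433658, -1)), Mul(Add(Mul(-78, Mul(1, 34)), -351), Pow(p, -1))) = Add(Mul(Add(4, Mul(236, Pow(-299, -1))), Pow(433658, -1)), Mul(Add(Mul(-78, Mul(1, 34)), -351), Pow(9025, -1))) = Add(Mul(Add(4, Mul(236, Rational(-1, 299))), Rational(1, 433658)), Mul(Add(Mul(-78, 34), -351), Rational(1, 9025))) = Add(Mul(Add(4, Rational(-236, 299)), Rational(1, 433658)), Mul(Add(-2652, -351), Rational(1, 9025))) = Add(Mul(Rational(960, 299), Rational(1, 433658)), Mul(-3003, Rational(1, 9025))) = Add(Rational(480, 64831871), Rational(-3003, 9025)) = Rational(-194685776613, 585107635775)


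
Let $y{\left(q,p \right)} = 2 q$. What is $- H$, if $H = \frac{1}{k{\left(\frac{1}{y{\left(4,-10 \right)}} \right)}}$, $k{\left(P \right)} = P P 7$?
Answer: $- \frac{64}{7} \approx -9.1429$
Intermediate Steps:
$k{\left(P \right)} = 7 P^{2}$ ($k{\left(P \right)} = P^{2} \cdot 7 = 7 P^{2}$)
$H = \frac{64}{7}$ ($H = \frac{1}{7 \left(\frac{1}{2 \cdot 4}\right)^{2}} = \frac{1}{7 \left(\frac{1}{8}\right)^{2}} = \frac{1}{7 \cdot \frac{1}{64}} = \frac{1}{\frac{7}{64}} = \frac{64}{7} \approx 9.1429$)
$- H = \left(-1\right) \frac{64}{7} = - \frac{64}{7}$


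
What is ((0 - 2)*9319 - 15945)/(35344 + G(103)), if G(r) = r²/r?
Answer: -34583/35447 ≈ -0.97563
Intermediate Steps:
G(r) = r
((0 - 2)*9319 - 15945)/(35344 + G(103)) = ((0 - 2)*9319 - 15945)/(35344 + 103) = (-2*9319 - 15945)/35447 = (-18638 - 15945)*(1/35447) = -34583*1/35447 = -34583/35447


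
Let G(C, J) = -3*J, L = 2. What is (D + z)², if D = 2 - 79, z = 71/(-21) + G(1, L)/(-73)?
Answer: 15153117604/2350089 ≈ 6447.9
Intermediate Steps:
z = -5057/1533 (z = 71/(-21) - 3*2/(-73) = 71*(-1/21) - 6*(-1/73) = -71/21 + 6/73 = -5057/1533 ≈ -3.2988)
D = -77
(D + z)² = (-77 - 5057/1533)² = (-123098/1533)² = 15153117604/2350089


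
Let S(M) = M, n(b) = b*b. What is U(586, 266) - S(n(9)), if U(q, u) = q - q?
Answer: -81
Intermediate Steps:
U(q, u) = 0
n(b) = b²
U(586, 266) - S(n(9)) = 0 - 1*9² = 0 - 1*81 = 0 - 81 = -81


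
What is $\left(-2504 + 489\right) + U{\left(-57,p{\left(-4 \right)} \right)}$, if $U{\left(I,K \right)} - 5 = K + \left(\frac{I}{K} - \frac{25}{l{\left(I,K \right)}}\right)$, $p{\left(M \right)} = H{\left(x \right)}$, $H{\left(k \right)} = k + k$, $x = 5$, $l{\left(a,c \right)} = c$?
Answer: $- \frac{10041}{5} \approx -2008.2$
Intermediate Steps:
$H{\left(k \right)} = 2 k$
$p{\left(M \right)} = 10$ ($p{\left(M \right)} = 2 \cdot 5 = 10$)
$U{\left(I,K \right)} = 5 + K - \frac{25}{K} + \frac{I}{K}$ ($U{\left(I,K \right)} = 5 + \left(K + \left(\frac{I}{K} - \frac{25}{K}\right)\right) = 5 + \left(K + \left(- \frac{25}{K} + \frac{I}{K}\right)\right) = 5 + \left(K - \frac{25}{K} + \frac{I}{K}\right) = 5 + K - \frac{25}{K} + \frac{I}{K}$)
$\left(-2504 + 489\right) + U{\left(-57,p{\left(-4 \right)} \right)} = \left(-2504 + 489\right) + \frac{-25 - 57 + 10 \left(5 + 10\right)}{10} = -2015 + \frac{-25 - 57 + 10 \cdot 15}{10} = -2015 + \frac{-25 - 57 + 150}{10} = -2015 + \frac{1}{10} \cdot 68 = -2015 + \frac{34}{5} = - \frac{10041}{5}$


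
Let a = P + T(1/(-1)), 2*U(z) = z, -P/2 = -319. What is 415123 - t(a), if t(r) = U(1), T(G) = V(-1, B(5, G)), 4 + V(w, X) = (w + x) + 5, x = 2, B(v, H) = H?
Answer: 830245/2 ≈ 4.1512e+5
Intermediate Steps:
V(w, X) = 3 + w (V(w, X) = -4 + ((w + 2) + 5) = -4 + ((2 + w) + 5) = -4 + (7 + w) = 3 + w)
P = 638 (P = -2*(-319) = 638)
U(z) = z/2
T(G) = 2 (T(G) = 3 - 1 = 2)
a = 640 (a = 638 + 2 = 640)
t(r) = ½ (t(r) = (½)*1 = ½)
415123 - t(a) = 415123 - 1*½ = 415123 - ½ = 830245/2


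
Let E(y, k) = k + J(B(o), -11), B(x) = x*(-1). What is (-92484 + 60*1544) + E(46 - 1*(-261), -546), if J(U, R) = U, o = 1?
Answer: -391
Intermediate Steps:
B(x) = -x
E(y, k) = -1 + k (E(y, k) = k - 1*1 = k - 1 = -1 + k)
(-92484 + 60*1544) + E(46 - 1*(-261), -546) = (-92484 + 60*1544) + (-1 - 546) = (-92484 + 92640) - 547 = 156 - 547 = -391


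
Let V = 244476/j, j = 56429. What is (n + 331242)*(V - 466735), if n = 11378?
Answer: -9023632564738180/56429 ≈ -1.5991e+11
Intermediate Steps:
V = 244476/56429 ≈ 4.3325
(n + 331242)*(V - 466735) = (11378 + 331242)*(244476/56429 - 466735) = 342620*(-26337144839/56429) = -9023632564738180/56429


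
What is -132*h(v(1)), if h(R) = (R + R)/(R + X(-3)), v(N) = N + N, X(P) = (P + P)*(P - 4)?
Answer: -12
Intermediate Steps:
X(P) = 2*P*(-4 + P) (X(P) = (2*P)*(-4 + P) = 2*P*(-4 + P))
v(N) = 2*N
h(R) = 2*R/(42 + R) (h(R) = (R + R)/(R + 2*(-3)*(-4 - 3)) = (2*R)/(R + 2*(-3)*(-7)) = (2*R)/(R + 42) = (2*R)/(42 + R) = 2*R/(42 + R))
-132*h(v(1)) = -264*2*1/(42 + 2*1) = -264*2/(42 + 2) = -264*2/44 = -132*1/11 = -12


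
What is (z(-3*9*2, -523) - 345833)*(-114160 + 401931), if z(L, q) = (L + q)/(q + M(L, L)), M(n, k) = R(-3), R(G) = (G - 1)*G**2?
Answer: -55631909863970/559 ≈ -9.9520e+10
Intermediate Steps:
R(G) = G**2*(-1 + G) (R(G) = (-1 + G)*G**2 = G**2*(-1 + G))
M(n, k) = -36 (M(n, k) = (-3)**2*(-1 - 3) = 9*(-4) = -36)
z(L, q) = (L + q)/(-36 + q) (z(L, q) = (L + q)/(q - 36) = (L + q)/(-36 + q))
(z(-3*9*2, -523) - 345833)*(-114160 + 401931) = ((-3*9*2 - 523)/(-36 - 523) - 345833)*(-114160 + 401931) = ((-27*2 - 523)/(-559) - 345833)*287771 = (-(-54 - 523)/559 - 345833)*287771 = (-1/559*(-577) - 345833)*287771 = (577/559 - 345833)*287771 = -193320070/559*287771 = -55631909863970/559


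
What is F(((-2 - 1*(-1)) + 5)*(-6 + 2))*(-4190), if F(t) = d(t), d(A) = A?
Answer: 67040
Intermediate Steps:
F(t) = t
F(((-2 - 1*(-1)) + 5)*(-6 + 2))*(-4190) = (((-2 - 1*(-1)) + 5)*(-6 + 2))*(-4190) = (((-2 + 1) + 5)*(-4))*(-4190) = ((-1 + 5)*(-4))*(-4190) = (4*(-4))*(-4190) = -16*(-4190) = 67040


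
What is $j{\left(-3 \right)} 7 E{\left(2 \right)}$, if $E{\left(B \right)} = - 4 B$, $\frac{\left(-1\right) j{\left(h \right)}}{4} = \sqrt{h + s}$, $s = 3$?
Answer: $0$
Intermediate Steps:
$j{\left(h \right)} = - 4 \sqrt{3 + h}$ ($j{\left(h \right)} = - 4 \sqrt{h + 3} = - 4 \sqrt{3 + h}$)
$j{\left(-3 \right)} 7 E{\left(2 \right)} = - 4 \sqrt{3 - 3} \cdot 7 \left(\left(-4\right) 2\right) = - 4 \sqrt{0} \cdot 7 \left(-8\right) = \left(-4\right) 0 \cdot 7 \left(-8\right) = 0 \cdot 7 \left(-8\right) = 0 \left(-8\right) = 0$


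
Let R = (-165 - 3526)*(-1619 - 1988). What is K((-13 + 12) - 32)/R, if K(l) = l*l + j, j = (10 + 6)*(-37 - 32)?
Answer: -15/13313437 ≈ -1.1267e-6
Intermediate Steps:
j = -1104 (j = 16*(-69) = -1104)
K(l) = -1104 + l² (K(l) = l*l - 1104 = l² - 1104 = -1104 + l²)
R = 13313437 (R = -3691*(-3607) = 13313437)
K((-13 + 12) - 32)/R = (-1104 + ((-13 + 12) - 32)²)/13313437 = (-1104 + (-1 - 32)²)*(1/13313437) = (-1104 + (-33)²)*(1/13313437) = (-1104 + 1089)*(1/13313437) = -15*1/13313437 = -15/13313437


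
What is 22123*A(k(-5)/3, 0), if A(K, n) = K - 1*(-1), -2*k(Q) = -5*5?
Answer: 685813/6 ≈ 1.1430e+5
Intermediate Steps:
k(Q) = 25/2 (k(Q) = -(-5)*5/2 = -1/2*(-25) = 25/2)
A(K, n) = 1 + K (A(K, n) = K + 1 = 1 + K)
22123*A(k(-5)/3, 0) = 22123*(1 + (25/2)/3) = 22123*(1 + (25/2)*(1/3)) = 22123*(1 + 25/6) = 22123*(31/6) = 685813/6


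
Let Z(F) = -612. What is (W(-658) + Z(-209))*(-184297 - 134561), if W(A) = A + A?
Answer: 614758224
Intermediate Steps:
W(A) = 2*A
(W(-658) + Z(-209))*(-184297 - 134561) = (2*(-658) - 612)*(-184297 - 134561) = (-1316 - 612)*(-318858) = -1928*(-318858) = 614758224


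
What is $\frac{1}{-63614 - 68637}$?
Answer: $- \frac{1}{132251} \approx -7.5614 \cdot 10^{-6}$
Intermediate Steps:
$\frac{1}{-63614 - 68637} = \frac{1}{-132251} = - \frac{1}{132251}$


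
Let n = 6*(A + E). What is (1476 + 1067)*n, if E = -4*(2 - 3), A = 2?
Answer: 91548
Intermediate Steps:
E = 4 (E = -4*(-1) = 4)
n = 36 (n = 6*(2 + 4) = 6*6 = 36)
(1476 + 1067)*n = (1476 + 1067)*36 = 2543*36 = 91548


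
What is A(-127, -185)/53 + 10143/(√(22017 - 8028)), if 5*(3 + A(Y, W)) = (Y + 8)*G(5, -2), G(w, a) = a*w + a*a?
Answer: 699/265 + 3381*√13989/4663 ≈ 88.395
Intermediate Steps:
G(w, a) = a² + a*w (G(w, a) = a*w + a² = a² + a*w)
A(Y, W) = -63/5 - 6*Y/5 (A(Y, W) = -3 + ((Y + 8)*(-2*(-2 + 5)))/5 = -3 + ((8 + Y)*(-2*3))/5 = -3 + ((8 + Y)*(-6))/5 = -3 + (-48 - 6*Y)/5 = -3 + (-48/5 - 6*Y/5) = -63/5 - 6*Y/5)
A(-127, -185)/53 + 10143/(√(22017 - 8028)) = (-63/5 - 6/5*(-127))/53 + 10143/(√(22017 - 8028)) = (-63/5 + 762/5)*(1/53) + 10143/(√13989) = (699/5)*(1/53) + 10143*(√13989/13989) = 699/265 + 3381*√13989/4663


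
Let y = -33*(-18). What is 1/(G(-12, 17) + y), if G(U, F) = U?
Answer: 1/582 ≈ 0.0017182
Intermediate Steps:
y = 594
1/(G(-12, 17) + y) = 1/(-12 + 594) = 1/582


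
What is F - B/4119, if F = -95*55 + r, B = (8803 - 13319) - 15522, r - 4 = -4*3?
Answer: -21534689/4119 ≈ -5228.1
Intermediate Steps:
r = -8 (r = 4 - 4*3 = 4 - 12 = -8)
B = -20038 (B = -4516 - 15522 = -20038)
F = -5233 (F = -95*55 - 8 = -5225 - 8 = -5233)
F - B/4119 = -5233 - (-20038)/4119 = -5233 - 1*(-20038/4119) = -5233 + 20038/4119 = -21534689/4119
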